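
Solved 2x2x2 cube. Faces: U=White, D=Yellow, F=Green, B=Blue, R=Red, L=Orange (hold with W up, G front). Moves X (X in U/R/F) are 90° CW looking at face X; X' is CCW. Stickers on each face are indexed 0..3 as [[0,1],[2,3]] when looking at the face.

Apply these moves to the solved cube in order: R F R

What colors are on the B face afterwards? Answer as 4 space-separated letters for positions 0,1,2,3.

Answer: O B G B

Derivation:
After move 1 (R): R=RRRR U=WGWG F=GYGY D=YBYB B=WBWB
After move 2 (F): F=GGYY U=WGOO R=WRGR D=RRYB L=OYOB
After move 3 (R): R=GWRR U=WGOY F=GRYB D=RWYW B=OBGB
Query: B face = OBGB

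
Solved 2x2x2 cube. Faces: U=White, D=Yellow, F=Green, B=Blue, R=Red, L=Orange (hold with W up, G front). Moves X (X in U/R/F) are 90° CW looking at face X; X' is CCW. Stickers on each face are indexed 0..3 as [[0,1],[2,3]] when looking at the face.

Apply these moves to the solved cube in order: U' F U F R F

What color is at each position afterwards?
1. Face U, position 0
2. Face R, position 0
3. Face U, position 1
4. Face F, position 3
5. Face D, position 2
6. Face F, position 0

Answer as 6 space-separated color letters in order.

Answer: O Y W R Y O

Derivation:
After move 1 (U'): U=WWWW F=OOGG R=GGRR B=RRBB L=BBOO
After move 2 (F): F=GOGO U=WWOB R=WGWR D=RGYY L=BYOY
After move 3 (U): U=OWBW F=WGGO R=RRWR B=BYBB L=GOOY
After move 4 (F): F=GWOG U=OWYO R=BRWR D=WRYY L=GROG
After move 5 (R): R=WBRR U=OWYG F=GROY D=WBYB B=OYWB
After move 6 (F): F=OGYR U=OWGR R=YBGR D=RWYB L=GWOB
Query 1: U[0] = O
Query 2: R[0] = Y
Query 3: U[1] = W
Query 4: F[3] = R
Query 5: D[2] = Y
Query 6: F[0] = O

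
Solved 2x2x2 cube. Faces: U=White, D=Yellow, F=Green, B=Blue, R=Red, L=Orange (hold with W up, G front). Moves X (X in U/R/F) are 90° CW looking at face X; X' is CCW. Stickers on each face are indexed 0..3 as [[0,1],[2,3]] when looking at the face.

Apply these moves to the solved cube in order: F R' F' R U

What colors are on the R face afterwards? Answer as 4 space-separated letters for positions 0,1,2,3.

Answer: W B W R

Derivation:
After move 1 (F): F=GGGG U=WWOO R=WRWR D=RRYY L=OYOY
After move 2 (R'): R=RRWW U=WBOB F=GWGO D=RGYG B=YBRB
After move 3 (F'): F=WOGG U=WBRW R=GRRW D=YYYG L=OBOO
After move 4 (R): R=RGWR U=WORG F=WYGG D=YRYY B=WBBB
After move 5 (U): U=RWGO F=RGGG R=WBWR B=OBBB L=WYOO
Query: R face = WBWR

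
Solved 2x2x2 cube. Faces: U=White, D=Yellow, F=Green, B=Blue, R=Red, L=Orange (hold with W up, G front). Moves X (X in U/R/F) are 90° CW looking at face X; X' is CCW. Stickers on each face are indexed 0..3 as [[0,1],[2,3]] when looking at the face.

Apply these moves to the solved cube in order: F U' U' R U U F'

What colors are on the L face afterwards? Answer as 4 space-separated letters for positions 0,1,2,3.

Answer: W O O B

Derivation:
After move 1 (F): F=GGGG U=WWOO R=WRWR D=RRYY L=OYOY
After move 2 (U'): U=WOWO F=OYGG R=GGWR B=WRBB L=BBOY
After move 3 (U'): U=OOWW F=BBGG R=OYWR B=GGBB L=WROY
After move 4 (R): R=WORY U=OBWG F=BRGY D=RBYG B=WGOB
After move 5 (U): U=WOGB F=WOGY R=WGRY B=WROB L=BROY
After move 6 (U): U=GWBO F=WGGY R=WRRY B=BROB L=WOOY
After move 7 (F'): F=GYWG U=GWWR R=BRRY D=OYYG L=WOOB
Query: L face = WOOB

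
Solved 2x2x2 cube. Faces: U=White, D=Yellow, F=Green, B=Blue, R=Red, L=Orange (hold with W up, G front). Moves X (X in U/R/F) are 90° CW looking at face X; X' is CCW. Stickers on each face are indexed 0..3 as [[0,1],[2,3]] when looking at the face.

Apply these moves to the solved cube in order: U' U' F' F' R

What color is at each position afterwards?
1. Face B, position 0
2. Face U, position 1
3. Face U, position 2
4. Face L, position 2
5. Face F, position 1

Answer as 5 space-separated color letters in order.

Answer: Y G Y O W

Derivation:
After move 1 (U'): U=WWWW F=OOGG R=GGRR B=RRBB L=BBOO
After move 2 (U'): U=WWWW F=BBGG R=OORR B=GGBB L=RROO
After move 3 (F'): F=BGBG U=WWOR R=YOYR D=ROYY L=RWOW
After move 4 (F'): F=GGBB U=WWYY R=OORR D=WWYY L=RROO
After move 5 (R): R=RORO U=WGYB F=GWBY D=WBYG B=YGWB
Query 1: B[0] = Y
Query 2: U[1] = G
Query 3: U[2] = Y
Query 4: L[2] = O
Query 5: F[1] = W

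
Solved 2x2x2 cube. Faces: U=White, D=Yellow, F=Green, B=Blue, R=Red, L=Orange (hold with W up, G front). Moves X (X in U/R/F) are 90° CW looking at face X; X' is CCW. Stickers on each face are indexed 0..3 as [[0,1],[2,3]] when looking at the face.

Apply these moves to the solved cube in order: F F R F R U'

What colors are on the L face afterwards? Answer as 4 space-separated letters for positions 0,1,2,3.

Answer: R B O B

Derivation:
After move 1 (F): F=GGGG U=WWOO R=WRWR D=RRYY L=OYOY
After move 2 (F): F=GGGG U=WWYY R=OROR D=WWYY L=OROR
After move 3 (R): R=OORR U=WGYG F=GWGY D=WBYB B=YBWB
After move 4 (F): F=GGYW U=WGRR R=YOGR D=ROYB L=OWOB
After move 5 (R): R=GYRO U=WGRW F=GOYB D=RWYY B=RBGB
After move 6 (U'): U=GWWR F=OWYB R=GORO B=GYGB L=RBOB
Query: L face = RBOB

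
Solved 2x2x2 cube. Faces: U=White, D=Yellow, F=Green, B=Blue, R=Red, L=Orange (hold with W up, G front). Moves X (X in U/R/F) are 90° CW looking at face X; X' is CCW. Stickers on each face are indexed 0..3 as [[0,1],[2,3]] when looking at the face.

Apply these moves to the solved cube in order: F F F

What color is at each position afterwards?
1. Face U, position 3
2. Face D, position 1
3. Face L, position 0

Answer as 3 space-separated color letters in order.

Answer: R O O

Derivation:
After move 1 (F): F=GGGG U=WWOO R=WRWR D=RRYY L=OYOY
After move 2 (F): F=GGGG U=WWYY R=OROR D=WWYY L=OROR
After move 3 (F): F=GGGG U=WWRR R=YRYR D=OOYY L=OWOW
Query 1: U[3] = R
Query 2: D[1] = O
Query 3: L[0] = O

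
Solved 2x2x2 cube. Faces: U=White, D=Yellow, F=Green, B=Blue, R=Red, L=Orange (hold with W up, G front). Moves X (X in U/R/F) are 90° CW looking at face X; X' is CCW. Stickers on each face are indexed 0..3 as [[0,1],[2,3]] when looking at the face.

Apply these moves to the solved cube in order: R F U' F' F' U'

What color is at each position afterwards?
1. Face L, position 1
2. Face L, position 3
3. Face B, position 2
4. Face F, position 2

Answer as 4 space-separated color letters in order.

After move 1 (R): R=RRRR U=WGWG F=GYGY D=YBYB B=WBWB
After move 2 (F): F=GGYY U=WGOO R=WRGR D=RRYB L=OYOB
After move 3 (U'): U=GOWO F=OYYY R=GGGR B=WRWB L=WBOB
After move 4 (F'): F=YYOY U=GOGG R=RGRR D=BBYB L=WOOW
After move 5 (F'): F=YYYO U=GORR R=BGBR D=OWYB L=WGOG
After move 6 (U'): U=ORGR F=WGYO R=YYBR B=BGWB L=WROG
Query 1: L[1] = R
Query 2: L[3] = G
Query 3: B[2] = W
Query 4: F[2] = Y

Answer: R G W Y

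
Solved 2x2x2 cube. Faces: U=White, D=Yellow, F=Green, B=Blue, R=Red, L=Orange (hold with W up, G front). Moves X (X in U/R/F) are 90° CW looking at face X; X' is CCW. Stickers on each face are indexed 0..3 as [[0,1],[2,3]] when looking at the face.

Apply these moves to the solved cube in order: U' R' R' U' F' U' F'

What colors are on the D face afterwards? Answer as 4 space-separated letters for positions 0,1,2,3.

Answer: R W Y W

Derivation:
After move 1 (U'): U=WWWW F=OOGG R=GGRR B=RRBB L=BBOO
After move 2 (R'): R=GRGR U=WBWR F=OWGW D=YOYG B=YRYB
After move 3 (R'): R=RRGG U=WYWY F=OBGR D=YWYW B=GROB
After move 4 (U'): U=YYWW F=BBGR R=OBGG B=RROB L=GROO
After move 5 (F'): F=BRBG U=YYOG R=WBYG D=ROYW L=GWOW
After move 6 (U'): U=YGYO F=GWBG R=BRYG B=WBOB L=RROW
After move 7 (F'): F=WGGB U=YGBY R=ORRG D=RWYW L=ROOY
Query: D face = RWYW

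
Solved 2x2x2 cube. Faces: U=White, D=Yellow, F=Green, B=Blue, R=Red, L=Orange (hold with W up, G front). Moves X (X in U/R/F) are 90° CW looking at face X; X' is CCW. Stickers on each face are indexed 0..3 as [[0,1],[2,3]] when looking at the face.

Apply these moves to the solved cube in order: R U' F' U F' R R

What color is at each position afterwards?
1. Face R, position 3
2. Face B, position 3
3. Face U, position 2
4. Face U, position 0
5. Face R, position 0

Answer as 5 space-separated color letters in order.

After move 1 (R): R=RRRR U=WGWG F=GYGY D=YBYB B=WBWB
After move 2 (U'): U=GGWW F=OOGY R=GYRR B=RRWB L=WBOO
After move 3 (F'): F=OYOG U=GGGR R=BYYR D=BOYB L=WWOW
After move 4 (U): U=GGRG F=BYOG R=RRYR B=WWWB L=OYOW
After move 5 (F'): F=YGBO U=GGRY R=ORBR D=YWYB L=OGOR
After move 6 (R): R=BORR U=GGRO F=YWBB D=YWYW B=YWGB
After move 7 (R): R=RBRO U=GWRB F=YWBW D=YGYY B=OWGB
Query 1: R[3] = O
Query 2: B[3] = B
Query 3: U[2] = R
Query 4: U[0] = G
Query 5: R[0] = R

Answer: O B R G R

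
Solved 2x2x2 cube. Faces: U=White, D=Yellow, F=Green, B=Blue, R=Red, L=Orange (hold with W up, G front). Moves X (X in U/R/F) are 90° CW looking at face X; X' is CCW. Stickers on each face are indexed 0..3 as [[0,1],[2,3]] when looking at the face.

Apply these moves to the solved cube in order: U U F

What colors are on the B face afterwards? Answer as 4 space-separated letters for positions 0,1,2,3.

Answer: G G B B

Derivation:
After move 1 (U): U=WWWW F=RRGG R=BBRR B=OOBB L=GGOO
After move 2 (U): U=WWWW F=BBGG R=OORR B=GGBB L=RROO
After move 3 (F): F=GBGB U=WWOR R=WOWR D=ROYY L=RYOY
Query: B face = GGBB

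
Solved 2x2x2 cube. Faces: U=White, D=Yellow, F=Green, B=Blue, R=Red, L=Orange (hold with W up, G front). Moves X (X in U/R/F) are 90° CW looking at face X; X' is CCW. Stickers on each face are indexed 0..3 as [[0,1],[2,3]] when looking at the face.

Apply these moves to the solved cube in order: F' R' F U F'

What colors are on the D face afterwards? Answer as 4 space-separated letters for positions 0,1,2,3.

After move 1 (F'): F=GGGG U=WWRR R=YRYR D=OOYY L=OWOW
After move 2 (R'): R=RRYY U=WBRB F=GWGR D=OGYG B=YBOB
After move 3 (F): F=GGRW U=WBWW R=RRBY D=YRYG L=OOOG
After move 4 (U): U=WWWB F=RRRW R=YBBY B=OOOB L=GGOG
After move 5 (F'): F=RWRR U=WWYB R=RBYY D=GGYG L=GBOW
Query: D face = GGYG

Answer: G G Y G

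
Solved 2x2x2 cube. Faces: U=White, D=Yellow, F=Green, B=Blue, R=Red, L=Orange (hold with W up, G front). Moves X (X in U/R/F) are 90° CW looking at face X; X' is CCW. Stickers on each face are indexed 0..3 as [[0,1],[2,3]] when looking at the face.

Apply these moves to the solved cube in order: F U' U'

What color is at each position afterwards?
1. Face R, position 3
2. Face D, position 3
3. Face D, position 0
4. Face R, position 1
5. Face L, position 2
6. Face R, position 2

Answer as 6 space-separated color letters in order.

Answer: R Y R Y O W

Derivation:
After move 1 (F): F=GGGG U=WWOO R=WRWR D=RRYY L=OYOY
After move 2 (U'): U=WOWO F=OYGG R=GGWR B=WRBB L=BBOY
After move 3 (U'): U=OOWW F=BBGG R=OYWR B=GGBB L=WROY
Query 1: R[3] = R
Query 2: D[3] = Y
Query 3: D[0] = R
Query 4: R[1] = Y
Query 5: L[2] = O
Query 6: R[2] = W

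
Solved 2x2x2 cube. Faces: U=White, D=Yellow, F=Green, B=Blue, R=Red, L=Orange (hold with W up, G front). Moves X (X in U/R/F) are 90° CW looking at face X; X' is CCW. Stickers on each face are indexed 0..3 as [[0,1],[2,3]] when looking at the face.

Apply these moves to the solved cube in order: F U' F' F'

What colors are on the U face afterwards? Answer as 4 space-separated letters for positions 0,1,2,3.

Answer: W O R R

Derivation:
After move 1 (F): F=GGGG U=WWOO R=WRWR D=RRYY L=OYOY
After move 2 (U'): U=WOWO F=OYGG R=GGWR B=WRBB L=BBOY
After move 3 (F'): F=YGOG U=WOGW R=RGRR D=BYYY L=BOOW
After move 4 (F'): F=GGYO U=WORR R=YGBR D=OWYY L=BWOG
Query: U face = WORR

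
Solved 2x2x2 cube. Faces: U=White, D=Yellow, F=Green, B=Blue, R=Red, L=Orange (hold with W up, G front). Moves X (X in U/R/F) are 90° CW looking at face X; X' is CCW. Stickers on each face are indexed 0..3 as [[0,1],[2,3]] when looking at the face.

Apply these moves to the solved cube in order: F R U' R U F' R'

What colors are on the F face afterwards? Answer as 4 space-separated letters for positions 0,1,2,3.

Answer: G G R R

Derivation:
After move 1 (F): F=GGGG U=WWOO R=WRWR D=RRYY L=OYOY
After move 2 (R): R=WWRR U=WGOG F=GRGY D=RBYB B=OBWB
After move 3 (U'): U=GGWO F=OYGY R=GRRR B=WWWB L=OBOY
After move 4 (R): R=RGRR U=GYWY F=OBGB D=RWYW B=OWGB
After move 5 (U): U=WGYY F=RGGB R=OWRR B=OBGB L=OBOY
After move 6 (F'): F=GBRG U=WGOR R=WWRR D=BYYW L=OYOY
After move 7 (R'): R=WRWR U=WGOO F=GGRR D=BBYG B=WBYB
Query: F face = GGRR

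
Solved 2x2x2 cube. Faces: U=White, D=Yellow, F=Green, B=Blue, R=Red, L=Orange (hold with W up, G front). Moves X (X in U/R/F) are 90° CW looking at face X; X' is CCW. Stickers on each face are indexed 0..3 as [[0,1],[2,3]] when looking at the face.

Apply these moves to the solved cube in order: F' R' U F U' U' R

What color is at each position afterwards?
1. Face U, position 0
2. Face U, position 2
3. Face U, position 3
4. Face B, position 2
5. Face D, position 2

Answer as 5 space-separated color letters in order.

Answer: W W R W Y

Derivation:
After move 1 (F'): F=GGGG U=WWRR R=YRYR D=OOYY L=OWOW
After move 2 (R'): R=RRYY U=WBRB F=GWGR D=OGYG B=YBOB
After move 3 (U): U=RWBB F=RRGR R=YBYY B=OWOB L=GWOW
After move 4 (F): F=GRRR U=RWWW R=BBBY D=YYYG L=GOOG
After move 5 (U'): U=WWRW F=GORR R=GRBY B=BBOB L=OWOG
After move 6 (U'): U=WWWR F=OWRR R=GOBY B=GROB L=BBOG
After move 7 (R): R=BGYO U=WWWR F=OYRG D=YOYG B=RRWB
Query 1: U[0] = W
Query 2: U[2] = W
Query 3: U[3] = R
Query 4: B[2] = W
Query 5: D[2] = Y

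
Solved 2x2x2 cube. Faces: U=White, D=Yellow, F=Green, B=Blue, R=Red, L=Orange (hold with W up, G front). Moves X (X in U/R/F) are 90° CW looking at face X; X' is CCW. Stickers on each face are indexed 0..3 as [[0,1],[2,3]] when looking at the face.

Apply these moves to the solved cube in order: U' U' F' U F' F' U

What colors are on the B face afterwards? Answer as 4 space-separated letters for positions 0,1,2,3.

Answer: B Y B B

Derivation:
After move 1 (U'): U=WWWW F=OOGG R=GGRR B=RRBB L=BBOO
After move 2 (U'): U=WWWW F=BBGG R=OORR B=GGBB L=RROO
After move 3 (F'): F=BGBG U=WWOR R=YOYR D=ROYY L=RWOW
After move 4 (U): U=OWRW F=YOBG R=GGYR B=RWBB L=BGOW
After move 5 (F'): F=OGYB U=OWGY R=OGRR D=GWYY L=BWOR
After move 6 (F'): F=GBOY U=OWOR R=WGGR D=WRYY L=BYOG
After move 7 (U): U=OORW F=WGOY R=RWGR B=BYBB L=GBOG
Query: B face = BYBB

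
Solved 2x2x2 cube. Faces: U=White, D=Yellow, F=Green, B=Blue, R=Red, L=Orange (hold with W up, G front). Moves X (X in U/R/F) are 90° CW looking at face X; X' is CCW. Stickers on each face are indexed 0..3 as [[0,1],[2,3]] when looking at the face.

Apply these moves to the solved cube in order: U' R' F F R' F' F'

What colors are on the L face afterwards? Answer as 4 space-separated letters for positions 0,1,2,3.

Answer: B O O R

Derivation:
After move 1 (U'): U=WWWW F=OOGG R=GGRR B=RRBB L=BBOO
After move 2 (R'): R=GRGR U=WBWR F=OWGW D=YOYG B=YRYB
After move 3 (F): F=GOWW U=WBOB R=WRRR D=GGYG L=BYOO
After move 4 (F): F=WGWO U=WBOY R=ORBR D=RWYG L=BGOG
After move 5 (R'): R=RROB U=WYOY F=WBWY D=RGYO B=GRWB
After move 6 (F'): F=BYWW U=WYRO R=GRRB D=GGYO L=BYOO
After move 7 (F'): F=YWBW U=WYGR R=GRGB D=YOYO L=BOOR
Query: L face = BOOR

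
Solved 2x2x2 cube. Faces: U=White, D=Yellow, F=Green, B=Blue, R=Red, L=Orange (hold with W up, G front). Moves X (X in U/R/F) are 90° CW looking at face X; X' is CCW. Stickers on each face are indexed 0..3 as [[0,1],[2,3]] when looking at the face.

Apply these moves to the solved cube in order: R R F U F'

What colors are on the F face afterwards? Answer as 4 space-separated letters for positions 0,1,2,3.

After move 1 (R): R=RRRR U=WGWG F=GYGY D=YBYB B=WBWB
After move 2 (R): R=RRRR U=WYWY F=GBGB D=YWYW B=GBGB
After move 3 (F): F=GGBB U=WYOO R=WRYR D=RRYW L=OYOW
After move 4 (U): U=OWOY F=WRBB R=GBYR B=OYGB L=GGOW
After move 5 (F'): F=RBWB U=OWGY R=RBRR D=GWYW L=GYOO
Query: F face = RBWB

Answer: R B W B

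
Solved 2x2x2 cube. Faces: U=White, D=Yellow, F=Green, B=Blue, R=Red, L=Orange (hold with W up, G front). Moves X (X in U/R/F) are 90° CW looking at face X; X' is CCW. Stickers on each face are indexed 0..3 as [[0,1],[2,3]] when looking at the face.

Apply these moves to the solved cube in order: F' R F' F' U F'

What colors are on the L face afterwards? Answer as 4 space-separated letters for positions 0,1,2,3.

After move 1 (F'): F=GGGG U=WWRR R=YRYR D=OOYY L=OWOW
After move 2 (R): R=YYRR U=WGRG F=GOGY D=OBYB B=RBWB
After move 3 (F'): F=OYGG U=WGYR R=BYOR D=WWYB L=OGOR
After move 4 (F'): F=YGOG U=WGBO R=WYWR D=GRYB L=OROY
After move 5 (U): U=BWOG F=WYOG R=RBWR B=ORWB L=YGOY
After move 6 (F'): F=YGWO U=BWRW R=RBGR D=GYYB L=YGOO
Query: L face = YGOO

Answer: Y G O O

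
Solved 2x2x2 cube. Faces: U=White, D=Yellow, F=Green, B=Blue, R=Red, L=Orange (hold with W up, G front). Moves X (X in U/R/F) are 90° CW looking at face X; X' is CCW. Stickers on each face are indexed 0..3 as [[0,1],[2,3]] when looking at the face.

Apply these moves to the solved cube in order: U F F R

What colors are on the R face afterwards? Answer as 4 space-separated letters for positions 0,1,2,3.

After move 1 (U): U=WWWW F=RRGG R=BBRR B=OOBB L=GGOO
After move 2 (F): F=GRGR U=WWOG R=WBWR D=RBYY L=GYOY
After move 3 (F): F=GGRR U=WWYY R=OBGR D=WWYY L=GROB
After move 4 (R): R=GORB U=WGYR F=GWRY D=WBYO B=YOWB
Query: R face = GORB

Answer: G O R B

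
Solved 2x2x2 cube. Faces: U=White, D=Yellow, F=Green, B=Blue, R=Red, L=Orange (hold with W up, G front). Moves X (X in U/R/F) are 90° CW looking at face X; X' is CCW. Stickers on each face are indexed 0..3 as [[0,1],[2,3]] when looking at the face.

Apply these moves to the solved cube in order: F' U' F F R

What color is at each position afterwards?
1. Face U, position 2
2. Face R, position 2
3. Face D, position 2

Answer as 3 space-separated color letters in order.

After move 1 (F'): F=GGGG U=WWRR R=YRYR D=OOYY L=OWOW
After move 2 (U'): U=WRWR F=OWGG R=GGYR B=YRBB L=BBOW
After move 3 (F): F=GOGW U=WRWB R=WGRR D=YGYY L=BOOO
After move 4 (F): F=GGWO U=WROO R=WGBR D=RWYY L=BYOG
After move 5 (R): R=BWRG U=WGOO F=GWWY D=RBYY B=ORRB
Query 1: U[2] = O
Query 2: R[2] = R
Query 3: D[2] = Y

Answer: O R Y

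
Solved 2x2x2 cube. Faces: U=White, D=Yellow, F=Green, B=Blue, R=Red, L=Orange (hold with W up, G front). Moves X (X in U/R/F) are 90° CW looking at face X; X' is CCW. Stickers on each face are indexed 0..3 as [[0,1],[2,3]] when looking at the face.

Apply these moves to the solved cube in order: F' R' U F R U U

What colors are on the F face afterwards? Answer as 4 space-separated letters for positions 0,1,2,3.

After move 1 (F'): F=GGGG U=WWRR R=YRYR D=OOYY L=OWOW
After move 2 (R'): R=RRYY U=WBRB F=GWGR D=OGYG B=YBOB
After move 3 (U): U=RWBB F=RRGR R=YBYY B=OWOB L=GWOW
After move 4 (F): F=GRRR U=RWWW R=BBBY D=YYYG L=GOOG
After move 5 (R): R=BBYB U=RRWR F=GYRG D=YOYO B=WWWB
After move 6 (U): U=WRRR F=BBRG R=WWYB B=GOWB L=GYOG
After move 7 (U): U=RWRR F=WWRG R=GOYB B=GYWB L=BBOG
Query: F face = WWRG

Answer: W W R G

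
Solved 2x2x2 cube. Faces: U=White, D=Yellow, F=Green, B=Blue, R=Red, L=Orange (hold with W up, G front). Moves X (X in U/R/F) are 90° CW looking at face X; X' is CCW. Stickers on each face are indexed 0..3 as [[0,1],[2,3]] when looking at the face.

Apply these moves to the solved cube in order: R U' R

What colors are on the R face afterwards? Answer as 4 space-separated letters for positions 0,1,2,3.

After move 1 (R): R=RRRR U=WGWG F=GYGY D=YBYB B=WBWB
After move 2 (U'): U=GGWW F=OOGY R=GYRR B=RRWB L=WBOO
After move 3 (R): R=RGRY U=GOWY F=OBGB D=YWYR B=WRGB
Query: R face = RGRY

Answer: R G R Y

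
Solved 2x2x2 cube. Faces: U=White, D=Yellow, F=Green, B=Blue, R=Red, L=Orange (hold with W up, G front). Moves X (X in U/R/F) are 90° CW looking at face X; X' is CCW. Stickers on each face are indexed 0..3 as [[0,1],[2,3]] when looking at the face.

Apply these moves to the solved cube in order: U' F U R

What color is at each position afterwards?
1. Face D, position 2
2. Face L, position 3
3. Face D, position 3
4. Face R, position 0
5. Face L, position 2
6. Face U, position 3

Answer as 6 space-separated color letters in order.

After move 1 (U'): U=WWWW F=OOGG R=GGRR B=RRBB L=BBOO
After move 2 (F): F=GOGO U=WWOB R=WGWR D=RGYY L=BYOY
After move 3 (U): U=OWBW F=WGGO R=RRWR B=BYBB L=GOOY
After move 4 (R): R=WRRR U=OGBO F=WGGY D=RBYB B=WYWB
Query 1: D[2] = Y
Query 2: L[3] = Y
Query 3: D[3] = B
Query 4: R[0] = W
Query 5: L[2] = O
Query 6: U[3] = O

Answer: Y Y B W O O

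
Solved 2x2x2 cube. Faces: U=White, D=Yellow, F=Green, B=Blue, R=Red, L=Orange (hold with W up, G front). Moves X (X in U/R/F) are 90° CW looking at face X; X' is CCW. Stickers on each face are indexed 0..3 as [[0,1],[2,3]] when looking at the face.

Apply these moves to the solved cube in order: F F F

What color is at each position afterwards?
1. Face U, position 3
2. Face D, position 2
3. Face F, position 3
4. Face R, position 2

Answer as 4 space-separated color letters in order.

After move 1 (F): F=GGGG U=WWOO R=WRWR D=RRYY L=OYOY
After move 2 (F): F=GGGG U=WWYY R=OROR D=WWYY L=OROR
After move 3 (F): F=GGGG U=WWRR R=YRYR D=OOYY L=OWOW
Query 1: U[3] = R
Query 2: D[2] = Y
Query 3: F[3] = G
Query 4: R[2] = Y

Answer: R Y G Y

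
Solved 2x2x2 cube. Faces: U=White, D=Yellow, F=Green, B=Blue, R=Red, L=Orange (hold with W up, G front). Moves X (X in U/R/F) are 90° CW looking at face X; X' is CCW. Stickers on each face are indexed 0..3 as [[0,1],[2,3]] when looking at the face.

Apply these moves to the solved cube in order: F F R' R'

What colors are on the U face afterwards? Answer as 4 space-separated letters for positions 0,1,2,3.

After move 1 (F): F=GGGG U=WWOO R=WRWR D=RRYY L=OYOY
After move 2 (F): F=GGGG U=WWYY R=OROR D=WWYY L=OROR
After move 3 (R'): R=RROO U=WBYB F=GWGY D=WGYG B=YBWB
After move 4 (R'): R=RORO U=WWYY F=GBGB D=WWYY B=GBGB
Query: U face = WWYY

Answer: W W Y Y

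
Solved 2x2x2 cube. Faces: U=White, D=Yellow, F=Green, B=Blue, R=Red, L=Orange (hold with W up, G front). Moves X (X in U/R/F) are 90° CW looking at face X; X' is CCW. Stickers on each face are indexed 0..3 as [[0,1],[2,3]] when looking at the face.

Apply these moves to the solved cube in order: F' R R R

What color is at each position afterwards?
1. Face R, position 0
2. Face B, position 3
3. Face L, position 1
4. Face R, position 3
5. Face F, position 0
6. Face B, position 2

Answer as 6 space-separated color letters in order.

After move 1 (F'): F=GGGG U=WWRR R=YRYR D=OOYY L=OWOW
After move 2 (R): R=YYRR U=WGRG F=GOGY D=OBYB B=RBWB
After move 3 (R): R=RYRY U=WORY F=GBGB D=OWYR B=GBGB
After move 4 (R): R=RRYY U=WBRB F=GWGR D=OGYG B=YBOB
Query 1: R[0] = R
Query 2: B[3] = B
Query 3: L[1] = W
Query 4: R[3] = Y
Query 5: F[0] = G
Query 6: B[2] = O

Answer: R B W Y G O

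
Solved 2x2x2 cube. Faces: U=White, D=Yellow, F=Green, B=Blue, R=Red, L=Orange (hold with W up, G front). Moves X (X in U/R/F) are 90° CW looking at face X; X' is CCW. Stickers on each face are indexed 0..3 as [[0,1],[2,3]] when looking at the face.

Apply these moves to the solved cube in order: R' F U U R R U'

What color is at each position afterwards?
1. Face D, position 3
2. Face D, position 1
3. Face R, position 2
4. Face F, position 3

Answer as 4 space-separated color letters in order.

After move 1 (R'): R=RRRR U=WBWB F=GWGW D=YGYG B=YBYB
After move 2 (F): F=GGWW U=WBOO R=WRBR D=RRYG L=OYOG
After move 3 (U): U=OWOB F=WRWW R=YBBR B=OYYB L=GGOG
After move 4 (U): U=OOBW F=YBWW R=OYBR B=GGYB L=WROG
After move 5 (R): R=BORY U=OBBW F=YRWG D=RYYG B=WGOB
After move 6 (R): R=RBYO U=ORBG F=YYWG D=ROYW B=WGBB
After move 7 (U'): U=RGOB F=WRWG R=YYYO B=RBBB L=WGOG
Query 1: D[3] = W
Query 2: D[1] = O
Query 3: R[2] = Y
Query 4: F[3] = G

Answer: W O Y G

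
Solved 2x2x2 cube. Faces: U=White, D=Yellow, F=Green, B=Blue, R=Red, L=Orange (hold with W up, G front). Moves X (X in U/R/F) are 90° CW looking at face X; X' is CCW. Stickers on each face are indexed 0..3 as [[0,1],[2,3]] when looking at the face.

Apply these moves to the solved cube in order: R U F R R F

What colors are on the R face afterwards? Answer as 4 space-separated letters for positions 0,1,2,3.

Answer: O G B G

Derivation:
After move 1 (R): R=RRRR U=WGWG F=GYGY D=YBYB B=WBWB
After move 2 (U): U=WWGG F=RRGY R=WBRR B=OOWB L=GYOO
After move 3 (F): F=GRYR U=WWOY R=GBGR D=RWYB L=GYOB
After move 4 (R): R=GGRB U=WROR F=GWYB D=RWYO B=YOWB
After move 5 (R): R=RGBG U=WWOB F=GWYO D=RWYY B=RORB
After move 6 (F): F=YGOW U=WWBY R=OGBG D=BRYY L=GROW
Query: R face = OGBG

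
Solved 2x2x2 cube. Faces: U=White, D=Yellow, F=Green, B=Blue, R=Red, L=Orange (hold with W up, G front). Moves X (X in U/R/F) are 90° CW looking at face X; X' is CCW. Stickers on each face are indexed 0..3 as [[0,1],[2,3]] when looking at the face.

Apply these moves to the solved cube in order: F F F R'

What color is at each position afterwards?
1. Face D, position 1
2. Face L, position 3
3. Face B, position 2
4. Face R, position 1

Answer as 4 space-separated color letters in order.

Answer: G W O R

Derivation:
After move 1 (F): F=GGGG U=WWOO R=WRWR D=RRYY L=OYOY
After move 2 (F): F=GGGG U=WWYY R=OROR D=WWYY L=OROR
After move 3 (F): F=GGGG U=WWRR R=YRYR D=OOYY L=OWOW
After move 4 (R'): R=RRYY U=WBRB F=GWGR D=OGYG B=YBOB
Query 1: D[1] = G
Query 2: L[3] = W
Query 3: B[2] = O
Query 4: R[1] = R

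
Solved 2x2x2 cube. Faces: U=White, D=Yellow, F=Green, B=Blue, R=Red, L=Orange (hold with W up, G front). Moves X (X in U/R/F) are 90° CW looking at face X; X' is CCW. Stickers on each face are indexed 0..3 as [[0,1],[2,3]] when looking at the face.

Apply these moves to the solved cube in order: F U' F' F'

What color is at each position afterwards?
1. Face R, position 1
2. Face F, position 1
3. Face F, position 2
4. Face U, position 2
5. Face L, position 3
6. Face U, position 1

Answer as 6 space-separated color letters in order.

Answer: G G Y R G O

Derivation:
After move 1 (F): F=GGGG U=WWOO R=WRWR D=RRYY L=OYOY
After move 2 (U'): U=WOWO F=OYGG R=GGWR B=WRBB L=BBOY
After move 3 (F'): F=YGOG U=WOGW R=RGRR D=BYYY L=BOOW
After move 4 (F'): F=GGYO U=WORR R=YGBR D=OWYY L=BWOG
Query 1: R[1] = G
Query 2: F[1] = G
Query 3: F[2] = Y
Query 4: U[2] = R
Query 5: L[3] = G
Query 6: U[1] = O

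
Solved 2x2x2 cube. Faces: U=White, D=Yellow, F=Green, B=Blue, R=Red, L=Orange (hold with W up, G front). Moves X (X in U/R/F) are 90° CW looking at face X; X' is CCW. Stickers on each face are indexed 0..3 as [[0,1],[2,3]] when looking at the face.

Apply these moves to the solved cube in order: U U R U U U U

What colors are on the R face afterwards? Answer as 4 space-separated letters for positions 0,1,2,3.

Answer: R O R O

Derivation:
After move 1 (U): U=WWWW F=RRGG R=BBRR B=OOBB L=GGOO
After move 2 (U): U=WWWW F=BBGG R=OORR B=GGBB L=RROO
After move 3 (R): R=RORO U=WBWG F=BYGY D=YBYG B=WGWB
After move 4 (U): U=WWGB F=ROGY R=WGRO B=RRWB L=BYOO
After move 5 (U): U=GWBW F=WGGY R=RRRO B=BYWB L=ROOO
After move 6 (U): U=BGWW F=RRGY R=BYRO B=ROWB L=WGOO
After move 7 (U): U=WBWG F=BYGY R=RORO B=WGWB L=RROO
Query: R face = RORO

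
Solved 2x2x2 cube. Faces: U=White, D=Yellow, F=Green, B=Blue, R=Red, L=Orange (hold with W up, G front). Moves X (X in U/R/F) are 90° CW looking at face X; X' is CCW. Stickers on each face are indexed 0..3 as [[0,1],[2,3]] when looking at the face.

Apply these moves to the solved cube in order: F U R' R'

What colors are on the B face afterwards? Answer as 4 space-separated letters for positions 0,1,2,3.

After move 1 (F): F=GGGG U=WWOO R=WRWR D=RRYY L=OYOY
After move 2 (U): U=OWOW F=WRGG R=BBWR B=OYBB L=GGOY
After move 3 (R'): R=BRBW U=OBOO F=WWGW D=RRYG B=YYRB
After move 4 (R'): R=RWBB U=OROY F=WBGO D=RWYW B=GYRB
Query: B face = GYRB

Answer: G Y R B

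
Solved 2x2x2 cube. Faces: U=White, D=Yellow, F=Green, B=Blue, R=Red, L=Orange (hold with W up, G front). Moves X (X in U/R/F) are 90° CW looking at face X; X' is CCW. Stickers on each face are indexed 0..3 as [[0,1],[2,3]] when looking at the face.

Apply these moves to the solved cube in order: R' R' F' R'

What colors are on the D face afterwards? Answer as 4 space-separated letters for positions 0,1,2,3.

Answer: O B Y G

Derivation:
After move 1 (R'): R=RRRR U=WBWB F=GWGW D=YGYG B=YBYB
After move 2 (R'): R=RRRR U=WYWY F=GBGB D=YWYW B=GBGB
After move 3 (F'): F=BBGG U=WYRR R=WRYR D=OOYW L=OYOW
After move 4 (R'): R=RRWY U=WGRG F=BYGR D=OBYG B=WBOB
Query: D face = OBYG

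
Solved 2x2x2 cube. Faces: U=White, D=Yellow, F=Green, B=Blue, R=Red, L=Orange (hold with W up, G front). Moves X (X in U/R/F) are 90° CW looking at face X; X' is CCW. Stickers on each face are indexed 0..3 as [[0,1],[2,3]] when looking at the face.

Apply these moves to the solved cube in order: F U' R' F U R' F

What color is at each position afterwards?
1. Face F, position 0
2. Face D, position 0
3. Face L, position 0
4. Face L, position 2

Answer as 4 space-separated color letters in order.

Answer: O Y G O

Derivation:
After move 1 (F): F=GGGG U=WWOO R=WRWR D=RRYY L=OYOY
After move 2 (U'): U=WOWO F=OYGG R=GGWR B=WRBB L=BBOY
After move 3 (R'): R=GRGW U=WBWW F=OOGO D=RYYG B=YRRB
After move 4 (F): F=GOOO U=WBYB R=WRWW D=GGYG L=BROY
After move 5 (U): U=YWBB F=WROO R=YRWW B=BRRB L=GOOY
After move 6 (R'): R=RWYW U=YRBB F=WWOB D=GRYO B=GRGB
After move 7 (F): F=OWBW U=YRYO R=BWBW D=YRYO L=GGOR
Query 1: F[0] = O
Query 2: D[0] = Y
Query 3: L[0] = G
Query 4: L[2] = O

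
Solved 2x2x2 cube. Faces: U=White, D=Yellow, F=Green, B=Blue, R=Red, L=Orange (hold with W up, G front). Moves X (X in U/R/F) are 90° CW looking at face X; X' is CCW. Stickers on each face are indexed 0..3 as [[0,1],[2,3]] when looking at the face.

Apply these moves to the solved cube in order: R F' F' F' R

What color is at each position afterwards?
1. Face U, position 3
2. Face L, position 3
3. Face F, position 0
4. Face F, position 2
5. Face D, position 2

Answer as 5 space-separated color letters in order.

After move 1 (R): R=RRRR U=WGWG F=GYGY D=YBYB B=WBWB
After move 2 (F'): F=YYGG U=WGRR R=BRYR D=OOYB L=OGOW
After move 3 (F'): F=YGYG U=WGBY R=OROR D=GWYB L=OROR
After move 4 (F'): F=GGYY U=WGOO R=WRGR D=RRYB L=OYOB
After move 5 (R): R=GWRR U=WGOY F=GRYB D=RWYW B=OBGB
Query 1: U[3] = Y
Query 2: L[3] = B
Query 3: F[0] = G
Query 4: F[2] = Y
Query 5: D[2] = Y

Answer: Y B G Y Y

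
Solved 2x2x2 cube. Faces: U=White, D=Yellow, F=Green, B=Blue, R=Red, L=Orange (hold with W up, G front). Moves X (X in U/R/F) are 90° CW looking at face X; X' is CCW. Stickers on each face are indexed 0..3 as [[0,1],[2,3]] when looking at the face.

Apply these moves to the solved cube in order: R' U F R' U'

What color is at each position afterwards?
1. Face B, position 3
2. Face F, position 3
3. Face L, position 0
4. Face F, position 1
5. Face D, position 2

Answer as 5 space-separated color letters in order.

After move 1 (R'): R=RRRR U=WBWB F=GWGW D=YGYG B=YBYB
After move 2 (U): U=WWBB F=RRGW R=YBRR B=OOYB L=GWOO
After move 3 (F): F=GRWR U=WWOW R=BBBR D=RYYG L=GYOG
After move 4 (R'): R=BRBB U=WYOO F=GWWW D=RRYR B=GOYB
After move 5 (U'): U=YOWO F=GYWW R=GWBB B=BRYB L=GOOG
Query 1: B[3] = B
Query 2: F[3] = W
Query 3: L[0] = G
Query 4: F[1] = Y
Query 5: D[2] = Y

Answer: B W G Y Y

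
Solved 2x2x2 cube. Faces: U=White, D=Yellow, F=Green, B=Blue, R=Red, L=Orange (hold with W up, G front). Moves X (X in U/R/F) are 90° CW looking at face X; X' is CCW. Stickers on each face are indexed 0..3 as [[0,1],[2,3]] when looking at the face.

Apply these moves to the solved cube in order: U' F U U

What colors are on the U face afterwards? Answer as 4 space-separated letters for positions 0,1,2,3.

After move 1 (U'): U=WWWW F=OOGG R=GGRR B=RRBB L=BBOO
After move 2 (F): F=GOGO U=WWOB R=WGWR D=RGYY L=BYOY
After move 3 (U): U=OWBW F=WGGO R=RRWR B=BYBB L=GOOY
After move 4 (U): U=BOWW F=RRGO R=BYWR B=GOBB L=WGOY
Query: U face = BOWW

Answer: B O W W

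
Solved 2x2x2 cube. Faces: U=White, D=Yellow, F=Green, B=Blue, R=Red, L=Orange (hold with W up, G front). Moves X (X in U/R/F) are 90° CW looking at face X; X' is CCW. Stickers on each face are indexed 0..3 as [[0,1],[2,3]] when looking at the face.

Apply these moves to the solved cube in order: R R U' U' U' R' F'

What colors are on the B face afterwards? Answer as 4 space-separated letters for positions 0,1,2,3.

After move 1 (R): R=RRRR U=WGWG F=GYGY D=YBYB B=WBWB
After move 2 (R): R=RRRR U=WYWY F=GBGB D=YWYW B=GBGB
After move 3 (U'): U=YYWW F=OOGB R=GBRR B=RRGB L=GBOO
After move 4 (U'): U=YWYW F=GBGB R=OORR B=GBGB L=RROO
After move 5 (U'): U=WWYY F=RRGB R=GBRR B=OOGB L=GBOO
After move 6 (R'): R=BRGR U=WGYO F=RWGY D=YRYB B=WOWB
After move 7 (F'): F=WYRG U=WGBG R=RRYR D=BOYB L=GOOY
Query: B face = WOWB

Answer: W O W B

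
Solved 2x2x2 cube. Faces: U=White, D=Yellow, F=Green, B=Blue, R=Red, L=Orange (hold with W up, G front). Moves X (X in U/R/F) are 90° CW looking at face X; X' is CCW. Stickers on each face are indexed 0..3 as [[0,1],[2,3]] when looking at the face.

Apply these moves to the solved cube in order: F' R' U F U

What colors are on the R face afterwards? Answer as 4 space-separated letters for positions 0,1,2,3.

Answer: O W B Y

Derivation:
After move 1 (F'): F=GGGG U=WWRR R=YRYR D=OOYY L=OWOW
After move 2 (R'): R=RRYY U=WBRB F=GWGR D=OGYG B=YBOB
After move 3 (U): U=RWBB F=RRGR R=YBYY B=OWOB L=GWOW
After move 4 (F): F=GRRR U=RWWW R=BBBY D=YYYG L=GOOG
After move 5 (U): U=WRWW F=BBRR R=OWBY B=GOOB L=GROG
Query: R face = OWBY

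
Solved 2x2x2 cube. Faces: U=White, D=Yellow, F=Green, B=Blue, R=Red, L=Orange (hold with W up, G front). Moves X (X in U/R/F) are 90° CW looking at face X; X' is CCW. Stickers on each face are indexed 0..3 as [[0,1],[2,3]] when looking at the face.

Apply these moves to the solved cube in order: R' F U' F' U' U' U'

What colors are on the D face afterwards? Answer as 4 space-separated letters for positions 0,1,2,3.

After move 1 (R'): R=RRRR U=WBWB F=GWGW D=YGYG B=YBYB
After move 2 (F): F=GGWW U=WBOO R=WRBR D=RRYG L=OYOG
After move 3 (U'): U=BOWO F=OYWW R=GGBR B=WRYB L=YBOG
After move 4 (F'): F=YWOW U=BOGB R=RGRR D=BGYG L=YOOW
After move 5 (U'): U=OBBG F=YOOW R=YWRR B=RGYB L=WROW
After move 6 (U'): U=BGOB F=WROW R=YORR B=YWYB L=RGOW
After move 7 (U'): U=GBBO F=RGOW R=WRRR B=YOYB L=YWOW
Query: D face = BGYG

Answer: B G Y G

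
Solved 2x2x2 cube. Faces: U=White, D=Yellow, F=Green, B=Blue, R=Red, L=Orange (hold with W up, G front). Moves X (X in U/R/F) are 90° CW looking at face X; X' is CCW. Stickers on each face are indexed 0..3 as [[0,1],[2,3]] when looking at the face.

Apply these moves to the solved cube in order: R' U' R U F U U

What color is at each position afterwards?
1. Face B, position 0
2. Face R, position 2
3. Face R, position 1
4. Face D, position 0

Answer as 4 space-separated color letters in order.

Answer: G O Y R

Derivation:
After move 1 (R'): R=RRRR U=WBWB F=GWGW D=YGYG B=YBYB
After move 2 (U'): U=BBWW F=OOGW R=GWRR B=RRYB L=YBOO
After move 3 (R): R=RGRW U=BOWW F=OGGG D=YYYR B=WRBB
After move 4 (U): U=WBWO F=RGGG R=WRRW B=YBBB L=OGOO
After move 5 (F): F=GRGG U=WBOG R=WROW D=RWYR L=OYOY
After move 6 (U): U=OWGB F=WRGG R=YBOW B=OYBB L=GROY
After move 7 (U): U=GOBW F=YBGG R=OYOW B=GRBB L=WROY
Query 1: B[0] = G
Query 2: R[2] = O
Query 3: R[1] = Y
Query 4: D[0] = R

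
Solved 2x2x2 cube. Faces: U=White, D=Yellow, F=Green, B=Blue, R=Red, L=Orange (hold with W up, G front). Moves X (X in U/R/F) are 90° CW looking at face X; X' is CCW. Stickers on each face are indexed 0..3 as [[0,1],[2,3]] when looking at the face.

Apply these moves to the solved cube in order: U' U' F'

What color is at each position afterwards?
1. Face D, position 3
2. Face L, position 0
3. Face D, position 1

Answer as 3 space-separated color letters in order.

Answer: Y R O

Derivation:
After move 1 (U'): U=WWWW F=OOGG R=GGRR B=RRBB L=BBOO
After move 2 (U'): U=WWWW F=BBGG R=OORR B=GGBB L=RROO
After move 3 (F'): F=BGBG U=WWOR R=YOYR D=ROYY L=RWOW
Query 1: D[3] = Y
Query 2: L[0] = R
Query 3: D[1] = O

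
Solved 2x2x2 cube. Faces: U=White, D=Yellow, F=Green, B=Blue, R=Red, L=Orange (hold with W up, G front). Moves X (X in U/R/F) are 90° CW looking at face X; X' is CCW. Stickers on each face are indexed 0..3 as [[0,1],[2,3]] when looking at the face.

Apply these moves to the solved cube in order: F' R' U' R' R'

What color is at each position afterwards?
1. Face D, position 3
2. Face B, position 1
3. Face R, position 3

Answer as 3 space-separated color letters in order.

Answer: R R G

Derivation:
After move 1 (F'): F=GGGG U=WWRR R=YRYR D=OOYY L=OWOW
After move 2 (R'): R=RRYY U=WBRB F=GWGR D=OGYG B=YBOB
After move 3 (U'): U=BBWR F=OWGR R=GWYY B=RROB L=YBOW
After move 4 (R'): R=WYGY U=BOWR F=OBGR D=OWYR B=GRGB
After move 5 (R'): R=YYWG U=BGWG F=OOGR D=OBYR B=RRWB
Query 1: D[3] = R
Query 2: B[1] = R
Query 3: R[3] = G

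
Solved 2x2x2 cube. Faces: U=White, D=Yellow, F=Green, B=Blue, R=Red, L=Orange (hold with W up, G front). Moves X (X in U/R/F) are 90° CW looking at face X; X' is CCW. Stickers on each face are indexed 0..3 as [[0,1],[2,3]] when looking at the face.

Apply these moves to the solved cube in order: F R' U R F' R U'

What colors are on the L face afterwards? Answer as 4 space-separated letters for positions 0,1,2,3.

Answer: W Y O B

Derivation:
After move 1 (F): F=GGGG U=WWOO R=WRWR D=RRYY L=OYOY
After move 2 (R'): R=RRWW U=WBOB F=GWGO D=RGYG B=YBRB
After move 3 (U): U=OWBB F=RRGO R=YBWW B=OYRB L=GWOY
After move 4 (R): R=WYWB U=ORBO F=RGGG D=RRYO B=BYWB
After move 5 (F'): F=GGRG U=ORWW R=RYRB D=WYYO L=GOOB
After move 6 (R): R=RRBY U=OGWG F=GYRO D=WWYB B=WYRB
After move 7 (U'): U=GGOW F=GORO R=GYBY B=RRRB L=WYOB
Query: L face = WYOB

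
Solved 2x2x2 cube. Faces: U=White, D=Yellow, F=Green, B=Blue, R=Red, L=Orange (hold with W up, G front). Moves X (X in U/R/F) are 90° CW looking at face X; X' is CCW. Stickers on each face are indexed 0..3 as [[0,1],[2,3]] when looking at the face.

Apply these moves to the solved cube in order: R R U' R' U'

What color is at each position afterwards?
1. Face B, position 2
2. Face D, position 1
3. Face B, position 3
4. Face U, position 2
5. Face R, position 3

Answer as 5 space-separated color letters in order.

After move 1 (R): R=RRRR U=WGWG F=GYGY D=YBYB B=WBWB
After move 2 (R): R=RRRR U=WYWY F=GBGB D=YWYW B=GBGB
After move 3 (U'): U=YYWW F=OOGB R=GBRR B=RRGB L=GBOO
After move 4 (R'): R=BRGR U=YGWR F=OYGW D=YOYB B=WRWB
After move 5 (U'): U=GRYW F=GBGW R=OYGR B=BRWB L=WROO
Query 1: B[2] = W
Query 2: D[1] = O
Query 3: B[3] = B
Query 4: U[2] = Y
Query 5: R[3] = R

Answer: W O B Y R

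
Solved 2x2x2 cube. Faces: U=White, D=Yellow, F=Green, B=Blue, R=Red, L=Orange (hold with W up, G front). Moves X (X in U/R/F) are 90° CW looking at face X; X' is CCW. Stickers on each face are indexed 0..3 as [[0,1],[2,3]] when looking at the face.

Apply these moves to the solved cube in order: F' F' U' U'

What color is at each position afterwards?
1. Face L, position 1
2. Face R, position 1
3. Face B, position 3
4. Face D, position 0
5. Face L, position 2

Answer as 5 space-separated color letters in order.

Answer: R R B W O

Derivation:
After move 1 (F'): F=GGGG U=WWRR R=YRYR D=OOYY L=OWOW
After move 2 (F'): F=GGGG U=WWYY R=OROR D=WWYY L=OROR
After move 3 (U'): U=WYWY F=ORGG R=GGOR B=ORBB L=BBOR
After move 4 (U'): U=YYWW F=BBGG R=OROR B=GGBB L=OROR
Query 1: L[1] = R
Query 2: R[1] = R
Query 3: B[3] = B
Query 4: D[0] = W
Query 5: L[2] = O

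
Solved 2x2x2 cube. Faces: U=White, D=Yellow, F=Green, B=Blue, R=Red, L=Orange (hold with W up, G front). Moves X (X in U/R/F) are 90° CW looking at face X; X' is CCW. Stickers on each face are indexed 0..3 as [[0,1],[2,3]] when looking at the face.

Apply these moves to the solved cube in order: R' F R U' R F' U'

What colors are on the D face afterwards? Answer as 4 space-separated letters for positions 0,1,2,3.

After move 1 (R'): R=RRRR U=WBWB F=GWGW D=YGYG B=YBYB
After move 2 (F): F=GGWW U=WBOO R=WRBR D=RRYG L=OYOG
After move 3 (R): R=BWRR U=WGOW F=GRWG D=RYYY B=OBBB
After move 4 (U'): U=GWWO F=OYWG R=GRRR B=BWBB L=OBOG
After move 5 (R): R=RGRR U=GYWG F=OYWY D=RBYB B=OWWB
After move 6 (F'): F=YYOW U=GYRR R=BGRR D=BGYB L=OGOW
After move 7 (U'): U=YRGR F=OGOW R=YYRR B=BGWB L=OWOW
Query: D face = BGYB

Answer: B G Y B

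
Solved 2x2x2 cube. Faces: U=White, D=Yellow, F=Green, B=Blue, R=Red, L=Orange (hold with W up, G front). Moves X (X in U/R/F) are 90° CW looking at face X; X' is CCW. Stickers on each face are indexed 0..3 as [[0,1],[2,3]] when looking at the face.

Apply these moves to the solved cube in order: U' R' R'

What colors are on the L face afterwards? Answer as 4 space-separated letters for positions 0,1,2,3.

After move 1 (U'): U=WWWW F=OOGG R=GGRR B=RRBB L=BBOO
After move 2 (R'): R=GRGR U=WBWR F=OWGW D=YOYG B=YRYB
After move 3 (R'): R=RRGG U=WYWY F=OBGR D=YWYW B=GROB
Query: L face = BBOO

Answer: B B O O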